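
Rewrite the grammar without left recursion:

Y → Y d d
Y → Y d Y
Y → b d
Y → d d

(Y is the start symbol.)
Y is directly left-recursive. The standard transformation for
  A → A α₁ | ... | A α_m | β₁ | ... | β_n
is
  A  → β₁ A' | ... | β_n A'
  A' → α₁ A' | ... | α_m A' | ε

Y → b d becomes Y → b d Y'
Y → d d becomes Y → d d Y'
Y → Y d d becomes Y' → d d Y'
Y → Y d Y becomes Y' → d Y Y'
Add Y' → ε

Resulting grammar:
Y → b d Y'
Y → d d Y'
Y' → d d Y'
Y' → d Y Y'
Y' → ε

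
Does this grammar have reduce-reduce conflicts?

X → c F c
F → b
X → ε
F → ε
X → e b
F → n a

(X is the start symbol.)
A reduce-reduce conflict occurs when an LR(0) state has two complete items [A → α .] and [B → β .] — both call for a reduction, and with no lookahead the parser cannot choose between them.

Augment with X' → X and build the canonical LR(0) collection (I0 = CLOSURE({[X' → . X]}), then GOTO on every symbol after a dot until no new states appear). It has 10 states:
  I0: { [X → . c F c], [X → . e b], [X → .], [X' → . X] }  — shift, reduce
  I1: { [X' → X .] }  — accept
  I2: { [F → . b], [F → . n a], [F → .], [X → c . F c] }  — shift, reduce
  I3: { [X → e . b] }  — shift
  I4: { [X → e b .] }  — reduce
  I5: { [X → c F . c] }  — shift
  I6: { [F → b .] }  — reduce
  I7: { [F → n . a] }  — shift
  I8: { [F → n a .] }  — reduce
  I9: { [X → c F c .] }  — reduce

No state contains more than one complete item.

Answer: No reduce-reduce conflicts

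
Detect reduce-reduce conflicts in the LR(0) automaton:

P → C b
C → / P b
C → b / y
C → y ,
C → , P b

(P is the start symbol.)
No reduce-reduce conflicts

Augment with P' → P and build the canonical LR(0) collection (I0 = CLOSURE({[P' → . P]}), then GOTO on every symbol after a dot until no new states appear). It has 15 states:
  I0: { [C → . , P b], [C → . / P b], [C → . b / y], [C → . y ,], [P → . C b], [P' → . P] }  — shift
  I1: { [C → , . P b], [C → . , P b], [C → . / P b], [C → . b / y], [C → . y ,], [P → . C b] }  — shift
  I2: { [C → . , P b], [C → . / P b], [C → . b / y], [C → . y ,], [C → / . P b], [P → . C b] }  — shift
  I3: { [P → C . b] }  — shift
  I4: { [P' → P .] }  — accept
  I5: { [C → b . / y] }  — shift
  I6: { [C → y . ,] }  — shift
  I7: { [C → y , .] }  — reduce
  I8: { [C → b / . y] }  — shift
  I9: { [C → b / y .] }  — reduce
  I10: { [P → C b .] }  — reduce
  I11: { [C → / P . b] }  — shift
  I12: { [C → / P b .] }  — reduce
  I13: { [C → , P . b] }  — shift
  I14: { [C → , P b .] }  — reduce

No state contains more than one complete item.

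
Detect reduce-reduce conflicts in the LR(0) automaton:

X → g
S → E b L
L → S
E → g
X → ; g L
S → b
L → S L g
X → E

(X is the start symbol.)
Yes — I4: [E → g .] vs [X → g .]

Augment with X' → X and build the canonical LR(0) collection (I0 = CLOSURE({[X' → . X]}), then GOTO on every symbol after a dot until no new states appear). It has 15 states:
  I0: { [E → . g], [X → . ; g L], [X → . E], [X → . g], [X' → . X] }  — shift
  I1: { [X → ; . g L] }  — shift
  I2: { [X → E .] }  — reduce
  I3: { [X' → X .] }  — accept
  I4: { [E → g .], [X → g .] }  — 2 reduces
  I5: { [E → . g], [L → . S L g], [L → . S], [S → . E b L], [S → . b], [X → ; g . L] }  — shift
  I6: { [S → E . b L] }  — shift
  I7: { [X → ; g L .] }  — reduce
  I8: { [E → . g], [L → . S L g], [L → . S], [L → S . L g], [L → S .], [S → . E b L], [S → . b] }  — shift, reduce
  I9: { [S → b .] }  — reduce
  I10: { [E → g .] }  — reduce
  I11: { [L → S L . g] }  — shift
  I12: { [L → S L g .] }  — reduce
  I13: { [E → . g], [L → . S L g], [L → . S], [S → . E b L], [S → . b], [S → E b . L] }  — shift
  I14: { [S → E b L .] }  — reduce

I4 contains complete items [E → g .], [X → g .] — reduce-reduce conflict.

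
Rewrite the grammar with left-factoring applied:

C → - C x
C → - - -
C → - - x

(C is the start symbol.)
Left-factoring transforms A → αβ₁ | αβ₂ into A → αA' and A' → β₁ | β₂
(α is the longest common prefix among the alternatives). Repeat until
no nonterminal has two alternatives with a common prefix.

Round 1: C has alternatives sharing prefix '-'. Introduce C': C → - C'
  Add: C' → C x
  Add: C' → - -
  Add: C' → - x

Round 2: C' has alternatives sharing prefix '-'. Introduce C'': C' → - C''
  Add: C'' → -
  Add: C'' → x

No remaining common prefixes — done.

Resulting grammar:
C → - C'
C' → C x
C' → - C''
C'' → -
C'' → x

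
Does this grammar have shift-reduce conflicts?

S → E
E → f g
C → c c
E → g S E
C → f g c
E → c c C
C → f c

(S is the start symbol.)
Augment with S' → S and build the canonical LR(0) collection (I0 = CLOSURE({[S' → . S]}), then GOTO on every symbol after a dot until no new states appear). It has 17 states:
  I0: { [E → . c c C], [E → . f g], [E → . g S E], [S → . E], [S' → . S] }  — shift
  I1: { [S → E .] }  — reduce
  I2: { [S' → S .] }  — accept
  I3: { [E → c . c C] }  — shift
  I4: { [E → f . g] }  — shift
  I5: { [E → . c c C], [E → . f g], [E → . g S E], [E → g . S E], [S → . E] }  — shift
  I6: { [E → . c c C], [E → . f g], [E → . g S E], [E → g S . E] }  — shift
  I7: { [E → g S E .] }  — reduce
  I8: { [E → f g .] }  — reduce
  I9: { [C → . c c], [C → . f c], [C → . f g c], [E → c c . C] }  — shift
  I10: { [E → c c C .] }  — reduce
  I11: { [C → c . c] }  — shift
  I12: { [C → f . c], [C → f . g c] }  — shift
  I13: { [C → f c .] }  — reduce
  I14: { [C → f g . c] }  — shift
  I15: { [C → f g c .] }  — reduce
  I16: { [C → c c .] }  — reduce

No state contains both a complete item and a shift item.

Answer: No shift-reduce conflicts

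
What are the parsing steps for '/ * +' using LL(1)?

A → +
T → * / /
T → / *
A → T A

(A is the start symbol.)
LL(1) parsing maintains a stack (initially the start symbol over $) and the input. At each step: if the stack top is a terminal, match it against the current input token; if it is a non-terminal N, replace it with the RHS of M[N, lookahead] (the unique production whose predict set contains the lookahead).

Stack is shown with the top on the left.

Stack    Input    Action
------------------------
A $      / * + $  output A → T A
T A $    / * + $  output T → / *
/ * A $  / * + $  match '/'
* A $    * + $    match '*'
A $      + $      output A → +
+ $      + $      match '+'
$        $        accept

The string is accepted.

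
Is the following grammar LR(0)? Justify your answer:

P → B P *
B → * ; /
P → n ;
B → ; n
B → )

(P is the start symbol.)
Yes, the grammar is LR(0)

A grammar is LR(0) if no state in the canonical LR(0) collection has:
  - both a shift item (dot before a terminal) and a complete item (shift-reduce conflict), or
  - two or more complete items (reduce-reduce conflict; the accept item [P' → P .] counts as a complete item here).

Augment with P' → P and build the canonical LR(0) collection (I0 = CLOSURE({[P' → . P]}), then GOTO on every symbol after a dot until no new states appear). It has 13 states:
  I0: { [B → . )], [B → . * ; /], [B → . ; n], [P → . B P *], [P → . n ;], [P' → . P] }  — shift
  I1: { [B → ) .] }  — reduce
  I2: { [B → * . ; /] }  — shift
  I3: { [B → ; . n] }  — shift
  I4: { [B → . )], [B → . * ; /], [B → . ; n], [P → . B P *], [P → . n ;], [P → B . P *] }  — shift
  I5: { [P' → P .] }  — accept
  I6: { [P → n . ;] }  — shift
  I7: { [P → n ; .] }  — reduce
  I8: { [P → B P . *] }  — shift
  I9: { [P → B P * .] }  — reduce
  I10: { [B → ; n .] }  — reduce
  I11: { [B → * ; . /] }  — shift
  I12: { [B → * ; / .] }  — reduce

Every state is either a pure shift/goto state or contains exactly one complete item and nothing to shift — no conflicts. The grammar is LR(0).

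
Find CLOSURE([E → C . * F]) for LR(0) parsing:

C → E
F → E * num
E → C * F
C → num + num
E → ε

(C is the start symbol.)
To compute CLOSURE, for each item [A → α.Bβ] where B is a non-terminal, add [B → .γ] for all productions B → γ; repeat for the newly added items until nothing changes.

Start with: [E → C . * F]
The dot precedes the terminal '*', so nothing is added.

CLOSURE = { [E → C . * F] }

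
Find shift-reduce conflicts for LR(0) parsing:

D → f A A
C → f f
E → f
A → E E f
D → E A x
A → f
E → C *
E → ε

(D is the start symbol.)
Augment with D' → D and build the canonical LR(0) collection (I0 = CLOSURE({[D' → . D]}), then GOTO on every symbol after a dot until no new states appear). It has 17 states:
  I0: { [C → . f f], [D → . E A x], [D → . f A A], [D' → . D], [E → . C *], [E → . f], [E → .] }  — shift, reduce
  I1: { [E → C . *] }  — shift
  I2: { [D' → D .] }  — accept
  I3: { [A → . E E f], [A → . f], [C → . f f], [D → E . A x], [E → . C *], [E → . f], [E → .] }  — shift, reduce
  I4: { [A → . E E f], [A → . f], [C → . f f], [C → f . f], [D → f . A A], [E → . C *], [E → . f], [E → .], [E → f .] }  — shift, 2 reduces
  I5: { [A → . E E f], [A → . f], [C → . f f], [D → f A . A], [E → . C *], [E → . f], [E → .] }  — shift, reduce
  I6: { [A → E . E f], [C → . f f], [E → . C *], [E → . f], [E → .] }  — shift, reduce
  I7: { [A → f .], [C → f . f], [C → f f .], [E → f .] }  — shift, 3 reduces
  I8: { [C → f f .] }  — reduce
  I9: { [A → E E . f] }  — shift
  I10: { [C → f . f], [E → f .] }  — shift, reduce
  I11: { [A → E E f .] }  — reduce
  I12: { [D → f A A .] }  — reduce
  I13: { [A → f .], [C → f . f], [E → f .] }  — shift, 2 reduces
  I14: { [D → E A . x] }  — shift
  I15: { [D → E A x .] }  — reduce
  I16: { [E → C * .] }  — reduce

I0 contains reduce item [E → .] and shift items [C → . f f], [D → . f A A], [E → . f] — shift-reduce conflict.
I3 contains reduce item [E → .] and shift items [A → . f], [C → . f f], [E → . f] — shift-reduce conflict.
I4 contains reduce items [E → .], [E → f .] and shift items [A → . f], [C → . f f], [C → f . f], [E → . f] — shift-reduce conflict.
I5 contains reduce item [E → .] and shift items [A → . f], [C → . f f], [E → . f] — shift-reduce conflict.
I6 contains reduce item [E → .] and shift items [C → . f f], [E → . f] — shift-reduce conflict.
I7 contains reduce items [A → f .], [C → f f .], [E → f .] and shift item [C → f . f] — shift-reduce conflict.
I10 contains reduce item [E → f .] and shift item [C → f . f] — shift-reduce conflict.
I13 contains reduce items [A → f .], [E → f .] and shift item [C → f . f] — shift-reduce conflict.

Answer: Yes — I0: [E → .] vs [C → . f f]; I3: [E → .] vs [A → . f]; I4: [E → .] vs [A → . f]; I5: [E → .] vs [A → . f]; I6: [E → .] vs [C → . f f]; I7: [A → f .] vs [C → f . f]; I10: [E → f .] vs [C → f . f]; I13: [A → f .] vs [C → f . f]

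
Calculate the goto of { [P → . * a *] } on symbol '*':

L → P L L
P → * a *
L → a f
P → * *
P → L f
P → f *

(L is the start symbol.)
GOTO(I, '*') = CLOSURE({ [A → αX.β] : [A → α.Xβ] ∈ I, X = '*' })

Items with dot before '*', with the dot advanced:
  [P → . * a *] → [P → * . a *]
Closure adds nothing (no advanced item has the dot before a non-terminal).

GOTO = { [P → * . a *] }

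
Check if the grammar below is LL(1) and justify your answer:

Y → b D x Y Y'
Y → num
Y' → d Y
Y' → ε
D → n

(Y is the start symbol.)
No. Predict set conflict for Y': { 'd' }

Relevant sets:
  FOLLOW(Y') = { $, 'd' }

For Y:
  PREDICT(Y → b D x Y Y') = { 'b' }
  PREDICT(Y → num) = { 'num' }
For Y':
  PREDICT(Y' → d Y) = { 'd' }
  PREDICT(Y' → ε) = { $, 'd' }
D has a single production, so nothing to check there.

Conflict found: Predict set conflict for Y': { 'd' }
The grammar is NOT LL(1).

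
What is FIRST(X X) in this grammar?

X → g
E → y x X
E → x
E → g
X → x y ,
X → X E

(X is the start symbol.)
{ 'g', 'x' }

FIRST sets of the non-terminals involved (from the grammar, by fixed-point iteration):
  FIRST(X) = { 'g', 'x' }

To compute FIRST(X X), process the symbols left to right:
Symbol X is a non-terminal. Add FIRST(X) \ {ε} = { 'g', 'x' }
X is not nullable (ε ∉ FIRST(X)), so stop here.
FIRST(X X) = { 'g', 'x' }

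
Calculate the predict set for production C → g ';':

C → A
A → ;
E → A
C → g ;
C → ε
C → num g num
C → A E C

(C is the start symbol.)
PREDICT(C → g ';') = (FIRST(RHS) \ {ε}) ∪ (FOLLOW(C) if ε ∈ FIRST(RHS), i.e. RHS ⇒* ε)
FIRST(g ';') = { 'g' }
ε ∉ FIRST(g ';'), so FOLLOW(C) is not added.
PREDICT(C → g ';') = { 'g' }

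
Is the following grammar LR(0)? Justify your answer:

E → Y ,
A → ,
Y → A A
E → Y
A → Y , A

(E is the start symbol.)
Augment with E' → E and build the canonical LR(0) collection (I0 = CLOSURE({[E' → . E]}), then GOTO on every symbol after a dot until no new states appear). It has 10 states:
  I0: { [A → . ,], [A → . Y , A], [E → . Y ,], [E → . Y], [E' → . E], [Y → . A A] }  — shift
  I1: { [A → , .] }  — reduce
  I2: { [A → . ,], [A → . Y , A], [Y → . A A], [Y → A . A] }  — shift
  I3: { [E' → E .] }  — accept
  I4: { [A → Y . , A], [E → Y . ,], [E → Y .] }  — shift, reduce
  I5: { [A → . ,], [A → . Y , A], [A → Y , . A], [E → Y , .], [Y → . A A] }  — shift, reduce
  I6: { [A → . ,], [A → . Y , A], [A → Y , A .], [Y → . A A], [Y → A . A] }  — shift, reduce
  I7: { [A → Y . , A] }  — shift
  I8: { [A → . ,], [A → . Y , A], [A → Y , . A], [Y → . A A] }  — shift
  I9: { [A → . ,], [A → . Y , A], [Y → . A A], [Y → A . A], [Y → A A .] }  — shift, reduce

Conflict in state I4:
  Shift-reduce conflict between [E → Y .] and [A → Y . , A]
So the grammar is NOT LR(0).

Answer: No. Shift-reduce conflict between [E → Y .] and [A → Y . , A]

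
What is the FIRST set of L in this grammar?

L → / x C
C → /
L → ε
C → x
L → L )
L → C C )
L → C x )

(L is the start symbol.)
{ ')', '/', 'x', ε }

To compute FIRST(L), examine every production with L on the left-hand side, reading each right-hand side left to right until a non-nullable symbol is reached.

FIRST sets of the other non-terminals involved (by the same procedure, iterated to a fixed point):
  FIRST(C) = { '/', 'x' }

From L → / x C:
  - '/' is a terminal: add '/' and stop
From L → ε:
  - ε-production, so ε ∈ FIRST(L)
From L → L ):
  - L is the symbol being defined: contributes nothing new
    L is nullable, so continue to the next symbol
  - ')' is a terminal: add ')' and stop
From L → C C ):
  - C is a non-terminal: add FIRST(C) \ {ε} = { '/', 'x' }
    C is not nullable, so stop
From L → C x ):
  - C is a non-terminal: add FIRST(C) \ {ε} = { '/', 'x' }
    C is not nullable, so stop

Collecting: FIRST(L) = { ')', '/', 'x', ε }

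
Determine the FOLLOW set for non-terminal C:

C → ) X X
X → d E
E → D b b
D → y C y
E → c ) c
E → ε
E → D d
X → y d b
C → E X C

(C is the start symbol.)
To compute FOLLOW(C), find every occurrence of C on a right-hand side N → α C β: add FIRST(β) \ {ε}, and if β is empty or nullable also add FOLLOW(N). Iterate to a fixed point.

C is the start symbol, so $ ∈ FOLLOW(C).
In D → y C y: C is followed by y, add FIRST(y) \ {ε} = { 'y' }
In C → E X C: C is at the end; this adds FOLLOW(C) to itself — nothing new

Taking the union: FOLLOW(C) = { $, 'y' }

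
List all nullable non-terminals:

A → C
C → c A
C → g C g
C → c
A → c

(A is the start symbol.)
A non-terminal is nullable if it can derive ε (the empty string): either it has an ε-production, or it has a production whose right-hand side consists entirely of nullable non-terminals.

There are no ε-productions, so no non-terminal can derive ε.
No non-terminals are nullable.

Answer: None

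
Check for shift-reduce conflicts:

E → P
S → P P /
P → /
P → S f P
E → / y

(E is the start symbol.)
Yes — I1: [P → / .] vs [E → / . y]; I3: [E → P .] vs [P → . /]; I7: [P → S f P .] vs [P → . /]

Augment with E' → E and build the canonical LR(0) collection (I0 = CLOSURE({[E' → . E]}), then GOTO on every symbol after a dot until no new states appear). It has 11 states:
  I0: { [E → . / y], [E → . P], [E' → . E], [P → . /], [P → . S f P], [S → . P P /] }  — shift
  I1: { [E → / . y], [P → / .] }  — shift, reduce
  I2: { [E' → E .] }  — accept
  I3: { [E → P .], [P → . /], [P → . S f P], [S → . P P /], [S → P . P /] }  — shift, reduce
  I4: { [P → S . f P] }  — shift
  I5: { [P → . /], [P → . S f P], [P → S f . P], [S → . P P /] }  — shift
  I6: { [P → / .] }  — reduce
  I7: { [P → . /], [P → . S f P], [P → S f P .], [S → . P P /], [S → P . P /] }  — shift, reduce
  I8: { [P → . /], [P → . S f P], [S → . P P /], [S → P . P /], [S → P P . /] }  — shift
  I9: { [P → / .], [S → P P / .] }  — 2 reduces
  I10: { [E → / y .] }  — reduce

I1 contains reduce item [P → / .] and shift item [E → / . y] — shift-reduce conflict.
I3 contains reduce item [E → P .] and shift item [P → . /] — shift-reduce conflict.
I7 contains reduce item [P → S f P .] and shift item [P → . /] — shift-reduce conflict.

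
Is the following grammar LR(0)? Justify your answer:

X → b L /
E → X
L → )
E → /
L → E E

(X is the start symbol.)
Yes, the grammar is LR(0)

A grammar is LR(0) if no state in the canonical LR(0) collection has:
  - both a shift item (dot before a terminal) and a complete item (shift-reduce conflict), or
  - two or more complete items (reduce-reduce conflict; the accept item [X' → X .] counts as a complete item here).

Augment with X' → X and build the canonical LR(0) collection (I0 = CLOSURE({[X' → . X]}), then GOTO on every symbol after a dot until no new states appear). It has 10 states:
  I0: { [X → . b L /], [X' → . X] }  — shift
  I1: { [X' → X .] }  — accept
  I2: { [E → . /], [E → . X], [L → . )], [L → . E E], [X → . b L /], [X → b . L /] }  — shift
  I3: { [L → ) .] }  — reduce
  I4: { [E → / .] }  — reduce
  I5: { [E → . /], [E → . X], [L → E . E], [X → . b L /] }  — shift
  I6: { [X → b L . /] }  — shift
  I7: { [E → X .] }  — reduce
  I8: { [X → b L / .] }  — reduce
  I9: { [L → E E .] }  — reduce

Every state is either a pure shift/goto state or contains exactly one complete item and nothing to shift — no conflicts. The grammar is LR(0).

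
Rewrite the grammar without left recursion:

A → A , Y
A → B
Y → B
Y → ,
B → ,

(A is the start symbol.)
A → B A'
A' → , Y A'
A' → ε
Y → B
Y → ,
B → ,

A is directly left-recursive. The standard transformation for
  A → A α₁ | ... | A α_m | β₁ | ... | β_n
is
  A  → β₁ A' | ... | β_n A'
  A' → α₁ A' | ... | α_m A' | ε

A → B becomes A → B A'
A → A , Y becomes A' → , Y A'
Add A' → ε

Productions for other non-terminals are unchanged:
  Y → B
  Y → ,
  B → ,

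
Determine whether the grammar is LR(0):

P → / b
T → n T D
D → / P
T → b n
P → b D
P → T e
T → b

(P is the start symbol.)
No. Shift-reduce conflict between [T → b .] and [D → . / P]

A grammar is LR(0) if no state in the canonical LR(0) collection has:
  - both a shift item (dot before a terminal) and a complete item (shift-reduce conflict), or
  - two or more complete items (reduce-reduce conflict; the accept item [P' → P .] counts as a complete item here).

Augment with P' → P and build the canonical LR(0) collection (I0 = CLOSURE({[P' → . P]}), then GOTO on every symbol after a dot until no new states appear). It has 15 states:
  I0: { [P → . / b], [P → . T e], [P → . b D], [P' → . P], [T → . b n], [T → . b], [T → . n T D] }  — shift
  I1: { [P → / . b] }  — shift
  I2: { [P' → P .] }  — accept
  I3: { [P → T . e] }  — shift
  I4: { [D → . / P], [P → b . D], [T → b . n], [T → b .] }  — shift, reduce
  I5: { [T → . b n], [T → . b], [T → . n T D], [T → n . T D] }  — shift
  I6: { [D → . / P], [T → n T . D] }  — shift
  I7: { [T → b . n], [T → b .] }  — shift, reduce
  I8: { [T → b n .] }  — reduce
  I9: { [D → / . P], [P → . / b], [P → . T e], [P → . b D], [T → . b n], [T → . b], [T → . n T D] }  — shift
  I10: { [T → n T D .] }  — reduce
  I11: { [D → / P .] }  — reduce
  I12: { [P → b D .] }  — reduce
  I13: { [P → T e .] }  — reduce
  I14: { [P → / b .] }  — reduce

Conflict in state I4:
  Shift-reduce conflict between [T → b .] and [D → . / P]
So the grammar is NOT LR(0).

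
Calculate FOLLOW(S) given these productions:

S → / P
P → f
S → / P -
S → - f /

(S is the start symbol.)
{ $ }

S is the start symbol, so $ ∈ FOLLOW(S).
S does not occur on any right-hand side.

Taking the union: FOLLOW(S) = { $ }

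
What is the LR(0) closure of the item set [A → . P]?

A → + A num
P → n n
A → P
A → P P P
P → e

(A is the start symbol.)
Start with: [A → . P]
  [A → . P] has the dot before P: add [P → . n n], [P → . e]
No further items can be added.

CLOSURE = { [A → . P], [P → . e], [P → . n n] }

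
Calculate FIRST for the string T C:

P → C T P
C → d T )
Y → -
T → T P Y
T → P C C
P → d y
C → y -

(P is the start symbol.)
{ 'd', 'y' }

FIRST sets of the non-terminals involved (from the grammar, by fixed-point iteration):
  FIRST(T) = { 'd', 'y' }

To compute FIRST(T C), process the symbols left to right:
Symbol T is a non-terminal. Add FIRST(T) \ {ε} = { 'd', 'y' }
T is not nullable (ε ∉ FIRST(T)), so stop here.
FIRST(T C) = { 'd', 'y' }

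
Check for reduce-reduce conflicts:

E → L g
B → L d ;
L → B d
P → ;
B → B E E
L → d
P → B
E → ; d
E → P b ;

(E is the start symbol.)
Augment with E' → E and build the canonical LR(0) collection (I0 = CLOSURE({[E' → . E]}), then GOTO on every symbol after a dot until no new states appear). It has 16 states:
  I0: { [B → . B E E], [B → . L d ;], [E → . ; d], [E → . L g], [E → . P b ;], [E' → . E], [L → . B d], [L → . d], [P → . ;], [P → . B] }  — shift
  I1: { [E → ; . d], [P → ; .] }  — shift, reduce
  I2: { [B → . B E E], [B → . L d ;], [B → B . E E], [E → . ; d], [E → . L g], [E → . P b ;], [L → . B d], [L → . d], [L → B . d], [P → . ;], [P → . B], [P → B .] }  — shift, reduce
  I3: { [E' → E .] }  — accept
  I4: { [B → L . d ;], [E → L . g] }  — shift
  I5: { [E → P . b ;] }  — shift
  I6: { [L → d .] }  — reduce
  I7: { [E → P b . ;] }  — shift
  I8: { [E → P b ; .] }  — reduce
  I9: { [B → L d . ;] }  — shift
  I10: { [E → L g .] }  — reduce
  I11: { [B → L d ; .] }  — reduce
  I12: { [B → . B E E], [B → . L d ;], [B → B E . E], [E → . ; d], [E → . L g], [E → . P b ;], [L → . B d], [L → . d], [P → . ;], [P → . B] }  — shift
  I13: { [L → B d .], [L → d .] }  — 2 reduces
  I14: { [B → B E E .] }  — reduce
  I15: { [E → ; d .] }  — reduce

I13 contains complete items [L → B d .], [L → d .] — reduce-reduce conflict.

Answer: Yes — I13: [L → B d .] vs [L → d .]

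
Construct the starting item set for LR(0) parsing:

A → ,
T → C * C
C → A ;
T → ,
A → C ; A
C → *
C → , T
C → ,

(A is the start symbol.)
{ [A → . ,], [A → . C ; A], [A' → . A], [C → . *], [C → . , T], [C → . ,], [C → . A ;] }

First, augment the grammar with A' → A
I₀ = CLOSURE({ [A' → . A] }):
  [A' → . A] has the dot before A: add [A → . ,], [A → . C ; A]
  [A → . C ; A] has the dot before C: add [C → . A ;], [C → . *], [C → . , T], [C → . ,]
No further items can be added.

I₀ = { [A → . ,], [A → . C ; A], [A' → . A], [C → . *], [C → . , T], [C → . ,], [C → . A ;] }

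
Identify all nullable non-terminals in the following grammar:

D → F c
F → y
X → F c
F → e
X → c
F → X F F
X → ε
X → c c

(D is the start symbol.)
{ 'X' }

A non-terminal is nullable if it can derive ε (the empty string): either it has an ε-production, or it has a production whose right-hand side consists entirely of nullable non-terminals.

ε-productions: X → ε
So X is immediately nullable.
No further non-terminal can be added: every production for the remaining non-terminals contains a terminal or a non-nullable non-terminal.
Nullable = { 'X' }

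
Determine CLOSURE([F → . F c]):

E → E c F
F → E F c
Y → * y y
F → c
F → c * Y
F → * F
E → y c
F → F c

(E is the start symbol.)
{ [E → . E c F], [E → . y c], [F → . * F], [F → . E F c], [F → . F c], [F → . c * Y], [F → . c] }

To compute CLOSURE, for each item [A → α.Bβ] where B is a non-terminal, add [B → .γ] for all productions B → γ; repeat for the newly added items until nothing changes.

Start with: [F → . F c]
  [F → . F c] has the dot before F: add [F → . E F c], [F → . c], [F → . c * Y], [F → . * F]
  [F → . E F c] has the dot before E: add [E → . E c F], [E → . y c]
No further items can be added.

CLOSURE = { [E → . E c F], [E → . y c], [F → . * F], [F → . E F c], [F → . F c], [F → . c * Y], [F → . c] }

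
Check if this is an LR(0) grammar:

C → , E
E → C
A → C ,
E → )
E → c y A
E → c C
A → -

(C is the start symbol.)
Yes, the grammar is LR(0)

A grammar is LR(0) if no state in the canonical LR(0) collection has:
  - both a shift item (dot before a terminal) and a complete item (shift-reduce conflict), or
  - two or more complete items (reduce-reduce conflict; the accept item [C' → C .] counts as a complete item here).

Augment with C' → C and build the canonical LR(0) collection (I0 = CLOSURE({[C' → . C]}), then GOTO on every symbol after a dot until no new states appear). It has 13 states:
  I0: { [C → . , E], [C' → . C] }  — shift
  I1: { [C → , . E], [C → . , E], [E → . )], [E → . C], [E → . c C], [E → . c y A] }  — shift
  I2: { [C' → C .] }  — accept
  I3: { [E → ) .] }  — reduce
  I4: { [E → C .] }  — reduce
  I5: { [C → , E .] }  — reduce
  I6: { [C → . , E], [E → c . C], [E → c . y A] }  — shift
  I7: { [E → c C .] }  — reduce
  I8: { [A → . -], [A → . C ,], [C → . , E], [E → c y . A] }  — shift
  I9: { [A → - .] }  — reduce
  I10: { [E → c y A .] }  — reduce
  I11: { [A → C . ,] }  — shift
  I12: { [A → C , .] }  — reduce

Every state is either a pure shift/goto state or contains exactly one complete item and nothing to shift — no conflicts. The grammar is LR(0).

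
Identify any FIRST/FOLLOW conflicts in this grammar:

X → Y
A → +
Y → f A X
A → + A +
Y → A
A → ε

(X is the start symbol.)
Nullable non-terminals: A, X, Y.
FIRST sets used below: FIRST(A) = { '+', ε }

A: nullable alternative(s) A → ε; FOLLOW(A) = { $, '+', 'f' }
  A → +: FIRST \ {ε} = { '+' } — overlaps FOLLOW(A) on { '+' }: CONFLICT
  A → + A +: FIRST \ {ε} = { '+' } — overlaps FOLLOW(A) on { '+' }: CONFLICT
  A → ε: FIRST \ {ε} = { } — this is the only nullable alternative, skip
X has a nullable alternative but only one production, so nothing to check.

Y: nullable alternative(s) Y → A; FOLLOW(Y) = { $ }
  Y → f A X: FIRST \ {ε} = { 'f' } — disjoint from FOLLOW(Y)
  Y → A: FIRST \ {ε} = { '+' } — this is the only nullable alternative, skip

So the grammar has 2 FIRST/FOLLOW conflicts (marked CONFLICT above).

Answer: Yes. A → '+' with FOLLOW(A) on { '+' }; A → '+' A '+' with FOLLOW(A) on { '+' }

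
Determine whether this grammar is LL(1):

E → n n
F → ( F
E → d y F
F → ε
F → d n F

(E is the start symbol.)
A grammar is LL(1) if for each non-terminal N with multiple productions, the predict sets of those productions are pairwise disjoint, where PREDICT(N → α) = (FIRST(α) \ {ε}) ∪ (FOLLOW(N) if α ⇒* ε).

Relevant sets:
  FOLLOW(F) = { $ }

For E:
  PREDICT(E → n n) = { 'n' }
  PREDICT(E → d y F) = { 'd' }
For F:
  PREDICT(F → '(' F) = { '(' }
  PREDICT(F → ε) = { $ }
  PREDICT(F → d n F) = { 'd' }

All predict sets are disjoint. The grammar IS LL(1).

Answer: Yes, the grammar is LL(1).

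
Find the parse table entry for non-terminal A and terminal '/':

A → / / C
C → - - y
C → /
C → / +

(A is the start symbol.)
A → / / C

To find M[A, '/'], we find productions for A where '/' is in the predict set (PREDICT(N → α) = (FIRST(α) \ {ε}) ∪ (FOLLOW(N) if α ⇒* ε)).

A → / / C: PREDICT = { '/' }
  '/' is in predict set, so this production goes in M[A, '/']

M[A, '/'] = A → / / C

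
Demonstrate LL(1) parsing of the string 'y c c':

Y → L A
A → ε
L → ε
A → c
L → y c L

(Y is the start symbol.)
Stack is shown with the top on the left.

Stack      Input    Action
--------------------------
Y $        y c c $  output Y → L A
L A $      y c c $  output L → y c L
y c L A $  y c c $  match 'y'
c L A $    c c $    match 'c'
L A $      c $      output L → ε
A $        c $      output A → c
c $        c $      match 'c'
$          $        accept

The string is accepted.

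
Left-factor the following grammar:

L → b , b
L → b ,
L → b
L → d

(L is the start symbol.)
Left-factoring transforms A → αβ₁ | αβ₂ into A → αA' and A' → β₁ | β₂
(α is the longest common prefix among the alternatives). Repeat until
no nonterminal has two alternatives with a common prefix.

Round 1: L has alternatives sharing prefix 'b'. Introduce L': L → b L'
  Add: L' → , b
  Add: L' → ,
  Add: L' → ε

Round 2: L' has alternatives sharing prefix ','. Introduce L'': L' → , L''
  Add: L'' → b
  Add: L'' → ε

No remaining common prefixes — done.

Resulting grammar:
L → b L'
L' → , L''
L'' → b
L'' → ε
L' → ε
L → d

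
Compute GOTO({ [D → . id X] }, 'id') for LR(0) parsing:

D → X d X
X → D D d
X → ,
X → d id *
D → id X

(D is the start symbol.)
GOTO(I, 'id') = CLOSURE({ [A → αX.β] : [A → α.Xβ] ∈ I, X = 'id' })

Items with dot before 'id', with the dot advanced:
  [D → . id X] → [D → id . X]
Closure of the advanced items:
  [D → id . X] has the dot before X: add [X → . D D d], [X → . ,], [X → . d id *]
  [X → . D D d] has the dot before D: add [D → . X d X], [D → . id X]

GOTO = { [D → . X d X], [D → . id X], [D → id . X], [X → . ,], [X → . D D d], [X → . d id *] }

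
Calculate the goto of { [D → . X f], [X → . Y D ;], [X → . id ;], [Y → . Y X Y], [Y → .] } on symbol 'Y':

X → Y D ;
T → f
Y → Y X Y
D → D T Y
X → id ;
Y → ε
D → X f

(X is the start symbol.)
{ [D → . D T Y], [D → . X f], [X → . Y D ;], [X → . id ;], [X → Y . D ;], [Y → . Y X Y], [Y → .], [Y → Y . X Y] }

GOTO(I, 'Y') = CLOSURE({ [A → αX.β] : [A → α.Xβ] ∈ I, X = 'Y' })

Items with dot before 'Y', with the dot advanced:
  [X → . Y D ;] → [X → Y . D ;]
  [Y → . Y X Y] → [Y → Y . X Y]
Closure of the advanced items:
  [X → Y . D ;] has the dot before D: add [D → . D T Y], [D → . X f]
  [Y → Y . X Y] has the dot before X: add [X → . Y D ;], [X → . id ;]
  [X → . Y D ;] has the dot before Y: add [Y → . Y X Y], [Y → .]

GOTO = { [D → . D T Y], [D → . X f], [X → . Y D ;], [X → . id ;], [X → Y . D ;], [Y → . Y X Y], [Y → .], [Y → Y . X Y] }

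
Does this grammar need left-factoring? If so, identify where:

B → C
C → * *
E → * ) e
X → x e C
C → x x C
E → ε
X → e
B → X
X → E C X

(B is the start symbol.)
Left-factoring is needed when two productions for the same non-terminal
share a common prefix on the right-hand side.

Productions for B:
  B → C
  B → X
Productions for C:
  C → * *
  C → x x C
Productions for E:
  E → * ) e
  E → ε
Productions for X:
  X → x e C
  X → e
  X → E C X

No common prefixes found.

Answer: No, left-factoring is not needed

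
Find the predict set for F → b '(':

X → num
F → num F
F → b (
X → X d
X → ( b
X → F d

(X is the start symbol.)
{ 'b' }

PREDICT(F → b '(') = (FIRST(RHS) \ {ε}) ∪ (FOLLOW(F) if ε ∈ FIRST(RHS), i.e. RHS ⇒* ε)
FIRST(b '(') = { 'b' }
ε ∉ FIRST(b '('), so FOLLOW(F) is not added.
PREDICT(F → b '(') = { 'b' }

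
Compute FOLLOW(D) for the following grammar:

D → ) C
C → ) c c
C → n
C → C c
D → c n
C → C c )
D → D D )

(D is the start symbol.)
D is the start symbol, so $ ∈ FOLLOW(D).
In D → D D ): D is followed by D ')', add FIRST(D ')') \ {ε} = { ')', 'c' }
In D → D D ): D is followed by ')', add FIRST(')') \ {ε} = { ')' }

Taking the union: FOLLOW(D) = { $, ')', 'c' }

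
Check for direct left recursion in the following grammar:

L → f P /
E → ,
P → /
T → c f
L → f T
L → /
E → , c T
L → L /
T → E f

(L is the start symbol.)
Yes, L is left-recursive

Direct left recursion occurs when N → N α for some non-terminal N (the right-hand side begins with the left-hand side itself).

L → f P /: starts with f
E → ,: starts with ','
P → /: starts with '/'
T → c f: starts with c
L → f T: starts with f
L → /: starts with '/'
E → , c T: starts with ','
L → L /: LEFT RECURSIVE (starts with L)
T → E f: starts with E

The grammar has direct left recursion on: L.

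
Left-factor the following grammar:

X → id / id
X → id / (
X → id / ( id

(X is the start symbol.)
X → id / X'
X' → id
X' → ( X''
X'' → ε
X'' → id

Left-factoring transforms A → αβ₁ | αβ₂ into A → αA' and A' → β₁ | β₂
(α is the longest common prefix among the alternatives). Repeat until
no nonterminal has two alternatives with a common prefix.

Round 1: X has alternatives sharing prefix 'id /'. Introduce X': X → id / X'
  Add: X' → id
  Add: X' → (
  Add: X' → ( id

Round 2: X' has alternatives sharing prefix '('. Introduce X'': X' → ( X''
  Add: X'' → ε
  Add: X'' → id

No remaining common prefixes — done.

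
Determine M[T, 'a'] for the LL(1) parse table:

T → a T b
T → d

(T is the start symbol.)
To find M[T, 'a'], we find productions for T where 'a' is in the predict set (PREDICT(N → α) = (FIRST(α) \ {ε}) ∪ (FOLLOW(N) if α ⇒* ε)).

T → a T b: PREDICT = { 'a' }
  'a' is in predict set, so this production goes in M[T, 'a']
T → d: PREDICT = { 'd' }

M[T, 'a'] = T → a T b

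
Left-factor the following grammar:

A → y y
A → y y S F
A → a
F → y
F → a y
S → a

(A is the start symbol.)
Left-factoring transforms A → αβ₁ | αβ₂ into A → αA' and A' → β₁ | β₂
(α is the longest common prefix among the alternatives). Repeat until
no nonterminal has two alternatives with a common prefix.

Round 1: A has alternatives sharing prefix 'y y'. Introduce A': A → y y A'
  Add: A' → ε
  Add: A' → S F

No remaining common prefixes — done.

Resulting grammar:
A → y y A'
A' → ε
A' → S F
A → a
F → y
F → a y
S → a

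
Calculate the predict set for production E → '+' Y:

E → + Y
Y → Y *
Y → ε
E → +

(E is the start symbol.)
PREDICT(E → '+' Y) = (FIRST(RHS) \ {ε}) ∪ (FOLLOW(E) if ε ∈ FIRST(RHS), i.e. RHS ⇒* ε)
FIRST('+' Y) = { '+' }
ε ∉ FIRST('+' Y), so FOLLOW(E) is not added.
PREDICT(E → '+' Y) = { '+' }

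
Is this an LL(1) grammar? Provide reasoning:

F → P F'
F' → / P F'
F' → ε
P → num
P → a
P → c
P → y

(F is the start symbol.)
A grammar is LL(1) if for each non-terminal N with multiple productions, the predict sets of those productions are pairwise disjoint, where PREDICT(N → α) = (FIRST(α) \ {ε}) ∪ (FOLLOW(N) if α ⇒* ε).

Relevant sets:
  FOLLOW(F') = { $ }

For F':
  PREDICT(F' → '/' P F') = { '/' }
  PREDICT(F' → ε) = { $ }
For P:
  PREDICT(P → num) = { 'num' }
  PREDICT(P → a) = { 'a' }
  PREDICT(P → c) = { 'c' }
  PREDICT(P → y) = { 'y' }
F has a single production, so nothing to check there.

All predict sets are disjoint. The grammar IS LL(1).

Answer: Yes, the grammar is LL(1).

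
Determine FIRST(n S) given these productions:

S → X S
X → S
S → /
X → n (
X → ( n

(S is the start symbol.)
{ 'n' }

To compute FIRST(n S), process the symbols left to right:
Symbol n is a terminal. Add 'n' and stop.
FIRST(n S) = { 'n' }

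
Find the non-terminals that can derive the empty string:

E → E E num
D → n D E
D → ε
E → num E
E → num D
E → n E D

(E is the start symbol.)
A non-terminal is nullable if it can derive ε (the empty string): either it has an ε-production, or it has a production whose right-hand side consists entirely of nullable non-terminals.

ε-productions: D → ε
So D is immediately nullable.
No further non-terminal can be added: every production for the remaining non-terminals contains a terminal or a non-nullable non-terminal.
Nullable = { 'D' }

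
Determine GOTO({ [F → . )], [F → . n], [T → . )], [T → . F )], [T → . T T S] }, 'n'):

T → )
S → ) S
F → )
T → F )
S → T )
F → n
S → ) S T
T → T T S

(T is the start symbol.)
{ [F → n .] }

GOTO(I, 'n') = CLOSURE({ [A → αX.β] : [A → α.Xβ] ∈ I, X = 'n' })

Items with dot before 'n', with the dot advanced:
  [F → . n] → [F → n .]
Closure adds nothing (no advanced item has the dot before a non-terminal).

GOTO = { [F → n .] }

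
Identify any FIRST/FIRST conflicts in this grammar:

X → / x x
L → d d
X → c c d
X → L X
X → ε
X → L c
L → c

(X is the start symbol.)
Yes. X → c c d / X → L X on { 'c' }; X → c c d / X → L c on { 'c' }; X → L X / X → L c on { 'c', 'd' }

A FIRST/FIRST conflict occurs when two productions N → α and N → β for the same non-terminal have FIRST(α) ∩ FIRST(β) ≠ ∅ (with ε ∈ FIRST of a nullable right-hand side, so two nullable alternatives also conflict).

FIRST sets of the non-terminals at (or reachable through a nullable prefix from) the front of some alternative:
  FIRST(L) = { 'c', 'd' }

Productions for X:
  X → / x x: FIRST = { '/' }
  X → c c d: FIRST = { 'c' }
  X → L X: FIRST = { 'c', 'd' }
  X → ε: FIRST = { ε }
  X → L c: FIRST = { 'c', 'd' }
Productions for L:
  L → d d: FIRST = { 'd' }
  L → c: FIRST = { 'c' }

Conflict for X: X → c c d and X → L X
  Overlap: { 'c' }
Conflict for X: X → c c d and X → L c
  Overlap: { 'c' }
Conflict for X: X → L X and X → L c
  Overlap: { 'c', 'd' }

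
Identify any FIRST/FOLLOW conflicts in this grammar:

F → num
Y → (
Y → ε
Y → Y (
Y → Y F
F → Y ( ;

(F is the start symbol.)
A FIRST/FOLLOW conflict occurs when a non-terminal N has a nullable alternative N → β (β ⇒* ε) and another alternative N → α with FIRST(α) ∩ FOLLOW(N) ≠ ∅: on such a lookahead the parser cannot decide between expanding α and letting N vanish via β.

Nullable non-terminals: Y.
FIRST sets used below: FIRST(Y) = { '(', 'num', ε }, FIRST(F) = { '(', 'num' }

Y: nullable alternative(s) Y → ε; FOLLOW(Y) = { '(', 'num' }
  Y → (: FIRST \ {ε} = { '(' } — overlaps FOLLOW(Y) on { '(' }: CONFLICT
  Y → ε: FIRST \ {ε} = { } — this is the only nullable alternative, skip
  Y → Y (: FIRST \ {ε} = { '(', 'num' } — overlaps FOLLOW(Y) on { '(', 'num' }: CONFLICT
  Y → Y F: FIRST \ {ε} = { '(', 'num' } — overlaps FOLLOW(Y) on { '(', 'num' }: CONFLICT

F has no nullable alternative, so no FIRST/FOLLOW check is needed there.

So the grammar has 3 FIRST/FOLLOW conflicts (marked CONFLICT above).

Answer: Yes. Y → '(' with FOLLOW(Y) on { '(' }; Y → Y '(' with FOLLOW(Y) on { '(', 'num' }; Y → Y F with FOLLOW(Y) on { '(', 'num' }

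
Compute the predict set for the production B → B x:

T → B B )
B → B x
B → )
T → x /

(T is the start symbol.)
{ ')' }

PREDICT(B → B x) = (FIRST(RHS) \ {ε}) ∪ (FOLLOW(B) if ε ∈ FIRST(RHS), i.e. RHS ⇒* ε)
FIRST(B) = { ')' }
FIRST(B x) = { ')' }
ε ∉ FIRST(B x), so FOLLOW(B) is not added.
PREDICT(B → B x) = { ')' }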